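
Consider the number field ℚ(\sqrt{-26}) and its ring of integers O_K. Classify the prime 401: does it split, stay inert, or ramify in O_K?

Since -26 ≢ 1 mod 4, the ring of integers is ℤ[√-26] with discriminant 4·(-26) = -104.
Since gcd(401, -104) = 1 the prime 401 does not ramify.
Legendre symbol by Euler's criterion: (-26/401) ≡ (-26)^200 ≡ 400 (mod 401), i.e. (-26/401) = -1.
(-26/401) = -1, so 401 is inert.

p is inert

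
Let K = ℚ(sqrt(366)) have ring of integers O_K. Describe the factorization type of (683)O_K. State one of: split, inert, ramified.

366 mod 4 = 2, hence disc K = 4·366 = 1464 and O_K = ℤ[√366].
683 ∤ 1464, so 683 is unramified.
Compute (366/683) via Euler: 366^((683-1)/2) mod 683 = 682, so (366/683) = -1.
Legendre symbol -1 ⇒ 683 is inert.

p is inert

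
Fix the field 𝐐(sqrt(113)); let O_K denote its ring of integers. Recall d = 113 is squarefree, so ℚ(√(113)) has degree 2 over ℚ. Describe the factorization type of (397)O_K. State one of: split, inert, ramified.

Since 113 ≡ 1 mod 4, the ring of integers is ℤ[(1+√113)/2] with discriminant 113.
397 ∤ 113, so 397 is unramified.
(113/397) = 113^198 mod 397 = 396, giving Legendre symbol -1.
Legendre symbol -1 ⇒ 397 is inert.

p is inert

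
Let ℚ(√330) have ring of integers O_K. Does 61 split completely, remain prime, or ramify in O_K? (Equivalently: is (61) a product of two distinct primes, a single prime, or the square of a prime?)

d = 330 ≡ 2 (mod 4), so O_K = ℤ[√330] and disc(K) = 4d = 1320.
61 ∤ 1320, so 61 is unramified.
Compute (330/61) via Euler: 25^((61-1)/2) mod 61 = 1, so (330/61) = 1.
(330/61) = 1, so 61 splits.

split — (61) = 𝔭₁𝔭₂ with 𝔭₁ ≠ 𝔭₂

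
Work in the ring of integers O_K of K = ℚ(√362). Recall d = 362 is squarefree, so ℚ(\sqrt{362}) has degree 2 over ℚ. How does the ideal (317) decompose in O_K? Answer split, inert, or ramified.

remains prime (inert)

Since 362 ≢ 1 mod 4, the ring of integers is ℤ[√362] with discriminant 4·362 = 1448.
317 ∤ 1448, so 317 is unramified.
Euler's criterion: 362^158 mod 317 = 316. Thus (362|317) = -1.
d is a non-residue mod p, hence 317 remains inert in O_K.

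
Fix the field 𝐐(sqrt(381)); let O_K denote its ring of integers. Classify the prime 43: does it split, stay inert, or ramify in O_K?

Since 381 ≡ 1 mod 4, the ring of integers is ℤ[(1+√381)/2] with discriminant 381.
Since gcd(43, 381) = 1 the prime 43 does not ramify.
(381/43) = 37^21 mod 43 = 42, giving Legendre symbol -1.
Legendre symbol -1 ⇒ 43 is inert.

p is inert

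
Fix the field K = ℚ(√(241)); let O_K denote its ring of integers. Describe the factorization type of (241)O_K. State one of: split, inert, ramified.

d = 241 ≡ 1 (mod 4), so O_K = ℤ[(1+√241)/2] and disc(K) = d = 241.
Ramification test: 241 | 241. The prime 241 ramifies in K.

ramified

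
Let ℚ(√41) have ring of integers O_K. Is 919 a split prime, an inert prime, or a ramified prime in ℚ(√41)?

41 mod 4 = 1, hence disc K = 41 and O_K = ℤ[(1+√41)/2].
Since gcd(919, 41) = 1 the prime 919 does not ramify.
Euler's criterion: 41^459 mod 919 = 918. Thus (41|919) = -1.
d is a non-residue mod p, hence 919 remains inert in O_K.

inert — (919) stays prime in O_K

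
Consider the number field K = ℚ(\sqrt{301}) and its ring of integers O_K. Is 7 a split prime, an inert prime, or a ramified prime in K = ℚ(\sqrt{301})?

d = 301 ≡ 1 (mod 4), so O_K = ℤ[(1+√301)/2] and disc(K) = d = 301.
Ramification test: 7 | 301. The prime 7 ramifies in K.

ramifies in O_K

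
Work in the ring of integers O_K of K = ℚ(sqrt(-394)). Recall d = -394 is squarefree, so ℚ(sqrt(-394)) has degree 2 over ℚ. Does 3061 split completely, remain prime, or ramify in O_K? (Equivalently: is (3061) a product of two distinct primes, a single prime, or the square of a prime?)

p splits

d = -394 ≡ 2 (mod 4), so O_K = ℤ[√-394] and disc(K) = 4d = -1576.
disc(K) = -1576 is not divisible by 3061; 3061 is unramified.
Legendre symbol by Euler's criterion: (-394/3061) ≡ (-394)^1530 ≡ 1 (mod 3061), i.e. (-394/3061) = 1.
(-394/3061) = 1, so 3061 splits.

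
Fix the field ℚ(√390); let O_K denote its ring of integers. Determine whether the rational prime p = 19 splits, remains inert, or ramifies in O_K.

inert — (19) stays prime in O_K

d = 390 ≡ 2 (mod 4), so O_K = ℤ[√390] and disc(K) = 4d = 1560.
Since gcd(19, 1560) = 1 the prime 19 does not ramify.
Legendre symbol by Euler's criterion: (390/19) ≡ 390^9 ≡ 18 (mod 19), i.e. (390/19) = -1.
d is a non-residue mod p, hence 19 remains inert in O_K.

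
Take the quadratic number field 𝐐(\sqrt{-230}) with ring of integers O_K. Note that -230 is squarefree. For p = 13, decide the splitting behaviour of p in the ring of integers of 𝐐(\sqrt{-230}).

splits completely

d = -230 ≡ 2 (mod 4), so O_K = ℤ[√-230] and disc(K) = 4d = -920.
Since gcd(13, -920) = 1 the prime 13 does not ramify.
Euler's criterion: (-230)^6 mod 13 = 1. Thus (-230|13) = 1.
(-230/13) = 1, so 13 splits.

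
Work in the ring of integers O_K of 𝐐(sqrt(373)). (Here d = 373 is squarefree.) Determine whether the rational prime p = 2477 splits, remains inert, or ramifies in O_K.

p splits

d = 373 ≡ 1 (mod 4), so O_K = ℤ[(1+√373)/2] and disc(K) = d = 373.
disc(K) = 373 is not divisible by 2477; 2477 is unramified.
Euler's criterion: 373^1238 mod 2477 = 1. Thus (373|2477) = 1.
Legendre symbol 1 ⇒ 2477 is split.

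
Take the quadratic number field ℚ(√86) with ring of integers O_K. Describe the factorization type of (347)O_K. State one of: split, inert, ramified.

Since 86 ≢ 1 mod 4, the ring of integers is ℤ[√86] with discriminant 4·86 = 344.
Since gcd(347, 344) = 1 the prime 347 does not ramify.
Compute (86/347) via Euler: 86^((347-1)/2) mod 347 = 346, so (86/347) = -1.
(86/347) = -1, so 347 is inert.

p is inert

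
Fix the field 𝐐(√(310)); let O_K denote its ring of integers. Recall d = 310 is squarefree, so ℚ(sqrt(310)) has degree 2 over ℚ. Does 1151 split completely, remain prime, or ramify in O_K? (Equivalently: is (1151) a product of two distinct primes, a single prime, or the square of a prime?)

inert — (1151) stays prime in O_K

310 mod 4 = 2, hence disc K = 4·310 = 1240 and O_K = ℤ[√310].
disc(K) = 1240 is not divisible by 1151; 1151 is unramified.
Compute (310/1151) via Euler: 310^((1151-1)/2) mod 1151 = 1150, so (310/1151) = -1.
(310/1151) = -1, so 1151 is inert.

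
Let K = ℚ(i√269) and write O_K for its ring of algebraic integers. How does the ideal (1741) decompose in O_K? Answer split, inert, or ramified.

p splits

Since -269 ≢ 1 mod 4, the ring of integers is ℤ[√-269] with discriminant 4·(-269) = -1076.
Since gcd(1741, -1076) = 1 the prime 1741 does not ramify.
Legendre symbol by Euler's criterion: (-269/1741) ≡ (-269)^870 ≡ 1 (mod 1741), i.e. (-269/1741) = 1.
d is a quadratic residue mod p, hence 1741 splits in O_K.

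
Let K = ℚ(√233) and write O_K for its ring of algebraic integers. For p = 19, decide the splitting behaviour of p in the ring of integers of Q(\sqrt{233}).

d = 233 ≡ 1 (mod 4), so O_K = ℤ[(1+√233)/2] and disc(K) = d = 233.
19 ∤ 233, so 19 is unramified.
(233/19) = 5^9 mod 19 = 1, giving Legendre symbol 1.
(233/19) = 1, so 19 splits.

split — (19) = 𝔭₁𝔭₂ with 𝔭₁ ≠ 𝔭₂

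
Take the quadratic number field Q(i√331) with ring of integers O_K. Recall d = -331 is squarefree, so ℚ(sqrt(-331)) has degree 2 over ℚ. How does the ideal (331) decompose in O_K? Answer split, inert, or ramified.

ramifies in O_K

d = -331 ≡ 1 (mod 4), so O_K = ℤ[(1+√-331)/2] and disc(K) = d = -331.
331 divides disc(K) = -331, so 331 ramifies.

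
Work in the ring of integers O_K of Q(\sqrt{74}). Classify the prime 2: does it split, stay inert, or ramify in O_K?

d = 74 ≡ 2 (mod 4), so O_K = ℤ[√74] and disc(K) = 4d = 296.
disc(K) = 296 = 2·148, so p = 2 is ramified.

p ramifies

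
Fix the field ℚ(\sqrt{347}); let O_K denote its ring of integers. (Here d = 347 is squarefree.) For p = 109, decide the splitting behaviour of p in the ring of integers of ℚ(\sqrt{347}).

splits completely

d = 347 ≡ 3 (mod 4), so O_K = ℤ[√347] and disc(K) = 4d = 1388.
disc(K) = 1388 is not divisible by 109; 109 is unramified.
(347/109) = 20^54 mod 109 = 1, giving Legendre symbol 1.
(347/109) = 1, so 109 splits.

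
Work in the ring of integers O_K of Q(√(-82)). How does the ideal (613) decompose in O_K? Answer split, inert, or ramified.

inert — (613) stays prime in O_K

Since -82 ≢ 1 mod 4, the ring of integers is ℤ[√-82] with discriminant 4·(-82) = -328.
613 ∤ -328, so 613 is unramified.
Legendre symbol by Euler's criterion: (-82/613) ≡ (-82)^306 ≡ 612 (mod 613), i.e. (-82/613) = -1.
(-82/613) = -1, so 613 is inert.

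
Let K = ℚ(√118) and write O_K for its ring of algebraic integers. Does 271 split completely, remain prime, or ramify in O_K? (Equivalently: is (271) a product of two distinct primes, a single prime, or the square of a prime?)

118 mod 4 = 2, hence disc K = 4·118 = 472 and O_K = ℤ[√118].
271 ∤ 472, so 271 is unramified.
Compute (118/271) via Euler: 118^((271-1)/2) mod 271 = 270, so (118/271) = -1.
Legendre symbol -1 ⇒ 271 is inert.

remains prime (inert)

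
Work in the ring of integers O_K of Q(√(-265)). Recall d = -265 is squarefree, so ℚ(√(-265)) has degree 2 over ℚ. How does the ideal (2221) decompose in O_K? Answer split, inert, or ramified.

-265 mod 4 = 3, hence disc K = 4·(-265) = -1060 and O_K = ℤ[√-265].
disc(K) = -1060 is not divisible by 2221; 2221 is unramified.
Legendre symbol by Euler's criterion: (-265/2221) ≡ (-265)^1110 ≡ 2220 (mod 2221), i.e. (-265/2221) = -1.
d is a non-residue mod p, hence 2221 remains inert in O_K.

inert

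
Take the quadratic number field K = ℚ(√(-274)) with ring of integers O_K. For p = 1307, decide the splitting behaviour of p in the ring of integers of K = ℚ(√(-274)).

split

-274 mod 4 = 2, hence disc K = 4·(-274) = -1096 and O_K = ℤ[√-274].
1307 ∤ -1096, so 1307 is unramified.
Euler's criterion: (-274)^653 mod 1307 = 1. Thus (-274|1307) = 1.
Legendre symbol 1 ⇒ 1307 is split.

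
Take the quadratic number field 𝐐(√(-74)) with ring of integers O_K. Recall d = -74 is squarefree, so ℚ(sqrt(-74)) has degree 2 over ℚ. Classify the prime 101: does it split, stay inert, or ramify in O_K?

inert

-74 mod 4 = 2, hence disc K = 4·(-74) = -296 and O_K = ℤ[√-74].
101 ∤ -296, so 101 is unramified.
Compute (-74/101) via Euler: 27^((101-1)/2) mod 101 = 100, so (-74/101) = -1.
(-74/101) = -1, so 101 is inert.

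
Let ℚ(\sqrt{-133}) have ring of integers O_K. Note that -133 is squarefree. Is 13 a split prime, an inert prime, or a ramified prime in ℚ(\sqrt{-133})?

p splits

Since -133 ≢ 1 mod 4, the ring of integers is ℤ[√-133] with discriminant 4·(-133) = -532.
Since gcd(13, -532) = 1 the prime 13 does not ramify.
(-133/13) = 10^6 mod 13 = 1, giving Legendre symbol 1.
Legendre symbol 1 ⇒ 13 is split.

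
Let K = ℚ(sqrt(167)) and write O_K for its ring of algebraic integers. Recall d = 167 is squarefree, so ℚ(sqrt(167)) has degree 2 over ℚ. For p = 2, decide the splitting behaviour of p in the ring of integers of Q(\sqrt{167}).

ramified — (2) = 𝔭²

Since 167 ≢ 1 mod 4, the ring of integers is ℤ[√167] with discriminant 4·167 = 668.
Ramification test: 2 | 668. The prime 2 ramifies in K.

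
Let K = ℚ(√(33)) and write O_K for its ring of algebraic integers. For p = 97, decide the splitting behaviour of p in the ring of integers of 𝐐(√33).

p splits

33 mod 4 = 1, hence disc K = 33 and O_K = ℤ[(1+√33)/2].
97 ∤ 33, so 97 is unramified.
Compute (33/97) via Euler: 33^((97-1)/2) mod 97 = 1, so (33/97) = 1.
Legendre symbol 1 ⇒ 97 is split.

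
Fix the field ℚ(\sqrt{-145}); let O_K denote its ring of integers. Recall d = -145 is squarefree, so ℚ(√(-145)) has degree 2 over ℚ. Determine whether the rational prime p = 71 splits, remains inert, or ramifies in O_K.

remains prime (inert)

d = -145 ≡ 3 (mod 4), so O_K = ℤ[√-145] and disc(K) = 4d = -580.
disc(K) = -580 is not divisible by 71; 71 is unramified.
Compute (-145/71) via Euler: 68^((71-1)/2) mod 71 = 70, so (-145/71) = -1.
Legendre symbol -1 ⇒ 71 is inert.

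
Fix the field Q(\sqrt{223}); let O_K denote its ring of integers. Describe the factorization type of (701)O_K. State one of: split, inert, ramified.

p splits

Since 223 ≢ 1 mod 4, the ring of integers is ℤ[√223] with discriminant 4·223 = 892.
Since gcd(701, 892) = 1 the prime 701 does not ramify.
Compute (223/701) via Euler: 223^((701-1)/2) mod 701 = 1, so (223/701) = 1.
Legendre symbol 1 ⇒ 701 is split.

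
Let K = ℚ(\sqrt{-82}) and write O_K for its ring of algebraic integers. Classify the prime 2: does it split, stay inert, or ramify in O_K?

-82 mod 4 = 2, hence disc K = 4·(-82) = -328 and O_K = ℤ[√-82].
Ramification test: 2 | -328. The prime 2 ramifies in K.

ramifies in O_K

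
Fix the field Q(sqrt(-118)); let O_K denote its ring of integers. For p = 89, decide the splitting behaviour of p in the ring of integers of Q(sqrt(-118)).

inert

Since -118 ≢ 1 mod 4, the ring of integers is ℤ[√-118] with discriminant 4·(-118) = -472.
89 ∤ -472, so 89 is unramified.
Euler's criterion: (-118)^44 mod 89 = 88. Thus (-118|89) = -1.
(-118/89) = -1, so 89 is inert.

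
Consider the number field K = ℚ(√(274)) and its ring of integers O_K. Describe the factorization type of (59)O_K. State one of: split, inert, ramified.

inert — (59) stays prime in O_K

d = 274 ≡ 2 (mod 4), so O_K = ℤ[√274] and disc(K) = 4d = 1096.
Since gcd(59, 1096) = 1 the prime 59 does not ramify.
(274/59) = 38^29 mod 59 = 58, giving Legendre symbol -1.
(274/59) = -1, so 59 is inert.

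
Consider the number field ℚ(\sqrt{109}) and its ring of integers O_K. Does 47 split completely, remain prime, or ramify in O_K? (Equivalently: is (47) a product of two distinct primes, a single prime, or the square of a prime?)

inert — (47) stays prime in O_K

109 mod 4 = 1, hence disc K = 109 and O_K = ℤ[(1+√109)/2].
disc(K) = 109 is not divisible by 47; 47 is unramified.
Compute (109/47) via Euler: 15^((47-1)/2) mod 47 = 46, so (109/47) = -1.
Legendre symbol -1 ⇒ 47 is inert.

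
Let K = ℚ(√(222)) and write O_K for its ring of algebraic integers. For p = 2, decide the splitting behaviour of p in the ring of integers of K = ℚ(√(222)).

p ramifies

Since 222 ≢ 1 mod 4, the ring of integers is ℤ[√222] with discriminant 4·222 = 888.
Ramification test: 2 | 888. The prime 2 ramifies in K.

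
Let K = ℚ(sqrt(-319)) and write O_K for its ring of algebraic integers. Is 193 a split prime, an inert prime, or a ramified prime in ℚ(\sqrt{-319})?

d = -319 ≡ 1 (mod 4), so O_K = ℤ[(1+√-319)/2] and disc(K) = d = -319.
disc(K) = -319 is not divisible by 193; 193 is unramified.
(-319/193) = 67^96 mod 193 = 1, giving Legendre symbol 1.
Legendre symbol 1 ⇒ 193 is split.

split — (193) = 𝔭₁𝔭₂ with 𝔭₁ ≠ 𝔭₂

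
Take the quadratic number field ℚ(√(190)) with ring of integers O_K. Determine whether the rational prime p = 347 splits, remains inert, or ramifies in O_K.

inert

190 mod 4 = 2, hence disc K = 4·190 = 760 and O_K = ℤ[√190].
Since gcd(347, 760) = 1 the prime 347 does not ramify.
Compute (190/347) via Euler: 190^((347-1)/2) mod 347 = 346, so (190/347) = -1.
d is a non-residue mod p, hence 347 remains inert in O_K.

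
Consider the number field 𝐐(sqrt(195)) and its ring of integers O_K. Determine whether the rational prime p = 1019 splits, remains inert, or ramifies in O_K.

1019 remains inert

d = 195 ≡ 3 (mod 4), so O_K = ℤ[√195] and disc(K) = 4d = 780.
Since gcd(1019, 780) = 1 the prime 1019 does not ramify.
Compute (195/1019) via Euler: 195^((1019-1)/2) mod 1019 = 1018, so (195/1019) = -1.
(195/1019) = -1, so 1019 is inert.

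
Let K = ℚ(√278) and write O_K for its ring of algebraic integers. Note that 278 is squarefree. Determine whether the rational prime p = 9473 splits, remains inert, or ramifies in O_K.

278 mod 4 = 2, hence disc K = 4·278 = 1112 and O_K = ℤ[√278].
9473 ∤ 1112, so 9473 is unramified.
Legendre symbol by Euler's criterion: (278/9473) ≡ 278^4736 ≡ 9472 (mod 9473), i.e. (278/9473) = -1.
(278/9473) = -1, so 9473 is inert.

inert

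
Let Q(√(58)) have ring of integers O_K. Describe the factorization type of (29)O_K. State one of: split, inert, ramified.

Since 58 ≢ 1 mod 4, the ring of integers is ℤ[√58] with discriminant 4·58 = 232.
disc(K) = 232 = 29·8, so p = 29 is ramified.

p ramifies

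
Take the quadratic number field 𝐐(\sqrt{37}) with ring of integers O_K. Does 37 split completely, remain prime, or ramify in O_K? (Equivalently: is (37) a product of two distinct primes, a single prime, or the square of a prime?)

Since 37 ≡ 1 mod 4, the ring of integers is ℤ[(1+√37)/2] with discriminant 37.
37 divides disc(K) = 37, so 37 ramifies.

ramified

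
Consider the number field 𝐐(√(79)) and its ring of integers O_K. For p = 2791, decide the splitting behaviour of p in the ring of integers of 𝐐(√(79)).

2791 remains inert

Since 79 ≢ 1 mod 4, the ring of integers is ℤ[√79] with discriminant 4·79 = 316.
Since gcd(2791, 316) = 1 the prime 2791 does not ramify.
Legendre symbol by Euler's criterion: (79/2791) ≡ 79^1395 ≡ 2790 (mod 2791), i.e. (79/2791) = -1.
d is a non-residue mod p, hence 2791 remains inert in O_K.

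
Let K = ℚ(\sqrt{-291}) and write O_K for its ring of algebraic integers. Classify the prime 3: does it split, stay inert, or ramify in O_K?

p ramifies

-291 mod 4 = 1, hence disc K = -291 and O_K = ℤ[(1+√-291)/2].
Ramification test: 3 | -291. The prime 3 ramifies in K.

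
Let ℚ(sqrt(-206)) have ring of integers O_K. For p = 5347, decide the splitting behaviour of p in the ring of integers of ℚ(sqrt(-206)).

splits completely

d = -206 ≡ 2 (mod 4), so O_K = ℤ[√-206] and disc(K) = 4d = -824.
disc(K) = -824 is not divisible by 5347; 5347 is unramified.
Euler's criterion: (-206)^2673 mod 5347 = 1. Thus (-206|5347) = 1.
(-206/5347) = 1, so 5347 splits.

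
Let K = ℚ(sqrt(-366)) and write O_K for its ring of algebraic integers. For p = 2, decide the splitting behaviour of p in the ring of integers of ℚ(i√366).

ramified

Since -366 ≢ 1 mod 4, the ring of integers is ℤ[√-366] with discriminant 4·(-366) = -1464.
disc(K) = -1464 = 2·(-732), so p = 2 is ramified.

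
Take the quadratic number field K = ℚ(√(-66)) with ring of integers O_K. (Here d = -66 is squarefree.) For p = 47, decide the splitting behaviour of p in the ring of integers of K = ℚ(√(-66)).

d = -66 ≡ 2 (mod 4), so O_K = ℤ[√-66] and disc(K) = 4d = -264.
47 ∤ -264, so 47 is unramified.
Compute (-66/47) via Euler: 28^((47-1)/2) mod 47 = 1, so (-66/47) = 1.
d is a quadratic residue mod p, hence 47 splits in O_K.

47 splits in O_K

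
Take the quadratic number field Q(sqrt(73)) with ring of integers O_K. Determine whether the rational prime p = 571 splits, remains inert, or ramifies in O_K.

d = 73 ≡ 1 (mod 4), so O_K = ℤ[(1+√73)/2] and disc(K) = d = 73.
disc(K) = 73 is not divisible by 571; 571 is unramified.
Compute (73/571) via Euler: 73^((571-1)/2) mod 571 = 570, so (73/571) = -1.
Legendre symbol -1 ⇒ 571 is inert.

inert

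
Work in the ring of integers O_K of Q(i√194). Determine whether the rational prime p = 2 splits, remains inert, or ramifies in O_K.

-194 mod 4 = 2, hence disc K = 4·(-194) = -776 and O_K = ℤ[√-194].
Ramification test: 2 | -776. The prime 2 ramifies in K.

2 is ramified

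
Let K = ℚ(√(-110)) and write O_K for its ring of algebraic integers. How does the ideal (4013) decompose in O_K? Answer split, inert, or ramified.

Since -110 ≢ 1 mod 4, the ring of integers is ℤ[√-110] with discriminant 4·(-110) = -440.
Since gcd(4013, -440) = 1 the prime 4013 does not ramify.
Legendre symbol by Euler's criterion: (-110/4013) ≡ (-110)^2006 ≡ 1 (mod 4013), i.e. (-110/4013) = 1.
Legendre symbol 1 ⇒ 4013 is split.

split — (4013) = 𝔭₁𝔭₂ with 𝔭₁ ≠ 𝔭₂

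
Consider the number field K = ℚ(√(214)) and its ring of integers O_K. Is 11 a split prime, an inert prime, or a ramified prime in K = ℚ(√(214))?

p splits

d = 214 ≡ 2 (mod 4), so O_K = ℤ[√214] and disc(K) = 4d = 856.
Since gcd(11, 856) = 1 the prime 11 does not ramify.
Legendre symbol by Euler's criterion: (214/11) ≡ 214^5 ≡ 1 (mod 11), i.e. (214/11) = 1.
Legendre symbol 1 ⇒ 11 is split.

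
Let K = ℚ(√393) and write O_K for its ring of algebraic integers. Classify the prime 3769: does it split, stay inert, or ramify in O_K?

393 mod 4 = 1, hence disc K = 393 and O_K = ℤ[(1+√393)/2].
disc(K) = 393 is not divisible by 3769; 3769 is unramified.
Legendre symbol by Euler's criterion: (393/3769) ≡ 393^1884 ≡ 1 (mod 3769), i.e. (393/3769) = 1.
(393/3769) = 1, so 3769 splits.

3769 splits in O_K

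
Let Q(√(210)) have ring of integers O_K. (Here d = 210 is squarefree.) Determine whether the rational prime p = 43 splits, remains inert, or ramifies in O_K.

d = 210 ≡ 2 (mod 4), so O_K = ℤ[√210] and disc(K) = 4d = 840.
disc(K) = 840 is not divisible by 43; 43 is unramified.
Compute (210/43) via Euler: 38^((43-1)/2) mod 43 = 1, so (210/43) = 1.
(210/43) = 1, so 43 splits.

p splits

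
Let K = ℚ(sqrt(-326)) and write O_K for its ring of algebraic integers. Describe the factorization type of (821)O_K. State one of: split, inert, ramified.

821 remains inert

-326 mod 4 = 2, hence disc K = 4·(-326) = -1304 and O_K = ℤ[√-326].
821 ∤ -1304, so 821 is unramified.
Euler's criterion: (-326)^410 mod 821 = 820. Thus (-326|821) = -1.
d is a non-residue mod p, hence 821 remains inert in O_K.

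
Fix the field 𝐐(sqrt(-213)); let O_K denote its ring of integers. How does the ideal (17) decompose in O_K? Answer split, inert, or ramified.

-213 mod 4 = 3, hence disc K = 4·(-213) = -852 and O_K = ℤ[√-213].
disc(K) = -852 is not divisible by 17; 17 is unramified.
Legendre symbol by Euler's criterion: (-213/17) ≡ (-213)^8 ≡ 1 (mod 17), i.e. (-213/17) = 1.
d is a quadratic residue mod p, hence 17 splits in O_K.

17 splits in O_K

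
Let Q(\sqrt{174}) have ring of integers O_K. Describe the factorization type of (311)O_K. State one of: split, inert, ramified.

174 mod 4 = 2, hence disc K = 4·174 = 696 and O_K = ℤ[√174].
disc(K) = 696 is not divisible by 311; 311 is unramified.
Legendre symbol by Euler's criterion: (174/311) ≡ 174^155 ≡ 310 (mod 311), i.e. (174/311) = -1.
d is a non-residue mod p, hence 311 remains inert in O_K.

remains prime (inert)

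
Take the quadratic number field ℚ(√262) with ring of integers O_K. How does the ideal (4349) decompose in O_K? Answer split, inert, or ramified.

Since 262 ≢ 1 mod 4, the ring of integers is ℤ[√262] with discriminant 4·262 = 1048.
Since gcd(4349, 1048) = 1 the prime 4349 does not ramify.
Euler's criterion: 262^2174 mod 4349 = 1. Thus (262|4349) = 1.
(262/4349) = 1, so 4349 splits.

splits completely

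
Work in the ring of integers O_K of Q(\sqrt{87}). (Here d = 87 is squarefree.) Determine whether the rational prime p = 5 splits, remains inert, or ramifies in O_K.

d = 87 ≡ 3 (mod 4), so O_K = ℤ[√87] and disc(K) = 4d = 348.
5 ∤ 348, so 5 is unramified.
Legendre symbol by Euler's criterion: (87/5) ≡ 87^2 ≡ 4 (mod 5), i.e. (87/5) = -1.
(87/5) = -1, so 5 is inert.

p is inert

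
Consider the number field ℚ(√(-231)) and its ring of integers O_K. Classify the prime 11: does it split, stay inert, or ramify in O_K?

d = -231 ≡ 1 (mod 4), so O_K = ℤ[(1+√-231)/2] and disc(K) = d = -231.
Ramification test: 11 | -231. The prime 11 ramifies in K.

ramified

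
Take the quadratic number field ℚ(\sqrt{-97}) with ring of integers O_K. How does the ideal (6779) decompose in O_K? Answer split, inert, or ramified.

inert — (6779) stays prime in O_K

Since -97 ≢ 1 mod 4, the ring of integers is ℤ[√-97] with discriminant 4·(-97) = -388.
6779 ∤ -388, so 6779 is unramified.
(-97/6779) = 6682^3389 mod 6779 = 6778, giving Legendre symbol -1.
Legendre symbol -1 ⇒ 6779 is inert.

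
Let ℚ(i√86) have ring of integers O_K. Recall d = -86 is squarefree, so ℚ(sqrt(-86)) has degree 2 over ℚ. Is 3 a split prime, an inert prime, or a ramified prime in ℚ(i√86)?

split

d = -86 ≡ 2 (mod 4), so O_K = ℤ[√-86] and disc(K) = 4d = -344.
3 ∤ -344, so 3 is unramified.
Euler's criterion: (-86)^1 mod 3 = 1. Thus (-86|3) = 1.
d is a quadratic residue mod p, hence 3 splits in O_K.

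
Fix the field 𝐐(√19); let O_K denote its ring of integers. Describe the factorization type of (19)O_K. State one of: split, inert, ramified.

p ramifies

Since 19 ≢ 1 mod 4, the ring of integers is ℤ[√19] with discriminant 4·19 = 76.
disc(K) = 76 = 19·4, so p = 19 is ramified.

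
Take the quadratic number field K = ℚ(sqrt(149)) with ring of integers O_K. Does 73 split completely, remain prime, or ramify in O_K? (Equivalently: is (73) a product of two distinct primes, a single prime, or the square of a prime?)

split

Since 149 ≡ 1 mod 4, the ring of integers is ℤ[(1+√149)/2] with discriminant 149.
Since gcd(73, 149) = 1 the prime 73 does not ramify.
(149/73) = 3^36 mod 73 = 1, giving Legendre symbol 1.
(149/73) = 1, so 73 splits.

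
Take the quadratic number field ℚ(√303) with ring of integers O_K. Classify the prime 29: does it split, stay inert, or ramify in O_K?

d = 303 ≡ 3 (mod 4), so O_K = ℤ[√303] and disc(K) = 4d = 1212.
disc(K) = 1212 is not divisible by 29; 29 is unramified.
Compute (303/29) via Euler: 13^((29-1)/2) mod 29 = 1, so (303/29) = 1.
(303/29) = 1, so 29 splits.

split — (29) = 𝔭₁𝔭₂ with 𝔭₁ ≠ 𝔭₂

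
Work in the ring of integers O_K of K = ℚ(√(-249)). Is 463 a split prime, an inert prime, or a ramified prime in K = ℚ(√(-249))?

remains prime (inert)

d = -249 ≡ 3 (mod 4), so O_K = ℤ[√-249] and disc(K) = 4d = -996.
463 ∤ -996, so 463 is unramified.
Compute (-249/463) via Euler: 214^((463-1)/2) mod 463 = 462, so (-249/463) = -1.
(-249/463) = -1, so 463 is inert.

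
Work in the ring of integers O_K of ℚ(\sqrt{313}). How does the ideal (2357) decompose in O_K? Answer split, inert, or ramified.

splits completely

313 mod 4 = 1, hence disc K = 313 and O_K = ℤ[(1+√313)/2].
2357 ∤ 313, so 2357 is unramified.
Compute (313/2357) via Euler: 313^((2357-1)/2) mod 2357 = 1, so (313/2357) = 1.
Legendre symbol 1 ⇒ 2357 is split.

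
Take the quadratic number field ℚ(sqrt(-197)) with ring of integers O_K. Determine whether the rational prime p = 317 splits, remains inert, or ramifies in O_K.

Since -197 ≢ 1 mod 4, the ring of integers is ℤ[√-197] with discriminant 4·(-197) = -788.
317 ∤ -788, so 317 is unramified.
Compute (-197/317) via Euler: 120^((317-1)/2) mod 317 = 316, so (-197/317) = -1.
(-197/317) = -1, so 317 is inert.

inert — (317) stays prime in O_K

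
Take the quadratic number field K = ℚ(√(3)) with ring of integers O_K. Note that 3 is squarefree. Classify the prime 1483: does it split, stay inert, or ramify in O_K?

Since 3 ≢ 1 mod 4, the ring of integers is ℤ[√3] with discriminant 4·3 = 12.
Since gcd(1483, 12) = 1 the prime 1483 does not ramify.
Legendre symbol by Euler's criterion: (3/1483) ≡ 3^741 ≡ 1482 (mod 1483), i.e. (3/1483) = -1.
d is a non-residue mod p, hence 1483 remains inert in O_K.

1483 remains inert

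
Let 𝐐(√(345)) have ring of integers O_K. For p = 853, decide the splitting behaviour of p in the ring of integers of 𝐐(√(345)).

Since 345 ≡ 1 mod 4, the ring of integers is ℤ[(1+√345)/2] with discriminant 345.
853 ∤ 345, so 853 is unramified.
Euler's criterion: 345^426 mod 853 = 852. Thus (345|853) = -1.
Legendre symbol -1 ⇒ 853 is inert.

p is inert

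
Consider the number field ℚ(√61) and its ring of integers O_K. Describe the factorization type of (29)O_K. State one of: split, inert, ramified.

p is inert

61 mod 4 = 1, hence disc K = 61 and O_K = ℤ[(1+√61)/2].
Since gcd(29, 61) = 1 the prime 29 does not ramify.
Legendre symbol by Euler's criterion: (61/29) ≡ 61^14 ≡ 28 (mod 29), i.e. (61/29) = -1.
Legendre symbol -1 ⇒ 29 is inert.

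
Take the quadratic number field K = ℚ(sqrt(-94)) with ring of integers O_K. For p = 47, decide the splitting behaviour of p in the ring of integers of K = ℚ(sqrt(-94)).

ramified — (47) = 𝔭²

d = -94 ≡ 2 (mod 4), so O_K = ℤ[√-94] and disc(K) = 4d = -376.
47 divides disc(K) = -376, so 47 ramifies.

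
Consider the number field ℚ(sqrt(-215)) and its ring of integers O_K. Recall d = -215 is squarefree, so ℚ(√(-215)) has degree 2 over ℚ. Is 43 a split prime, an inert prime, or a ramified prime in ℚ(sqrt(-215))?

ramifies in O_K

-215 mod 4 = 1, hence disc K = -215 and O_K = ℤ[(1+√-215)/2].
43 divides disc(K) = -215, so 43 ramifies.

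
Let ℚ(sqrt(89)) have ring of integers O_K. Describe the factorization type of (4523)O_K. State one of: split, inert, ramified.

split

d = 89 ≡ 1 (mod 4), so O_K = ℤ[(1+√89)/2] and disc(K) = d = 89.
Since gcd(4523, 89) = 1 the prime 4523 does not ramify.
Compute (89/4523) via Euler: 89^((4523-1)/2) mod 4523 = 1, so (89/4523) = 1.
d is a quadratic residue mod p, hence 4523 splits in O_K.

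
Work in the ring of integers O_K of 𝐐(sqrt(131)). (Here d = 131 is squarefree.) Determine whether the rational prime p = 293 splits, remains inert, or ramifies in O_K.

inert — (293) stays prime in O_K

131 mod 4 = 3, hence disc K = 4·131 = 524 and O_K = ℤ[√131].
293 ∤ 524, so 293 is unramified.
Euler's criterion: 131^146 mod 293 = 292. Thus (131|293) = -1.
d is a non-residue mod p, hence 293 remains inert in O_K.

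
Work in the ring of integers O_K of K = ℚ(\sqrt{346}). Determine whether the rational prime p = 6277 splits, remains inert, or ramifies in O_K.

inert

d = 346 ≡ 2 (mod 4), so O_K = ℤ[√346] and disc(K) = 4d = 1384.
disc(K) = 1384 is not divisible by 6277; 6277 is unramified.
Compute (346/6277) via Euler: 346^((6277-1)/2) mod 6277 = 6276, so (346/6277) = -1.
d is a non-residue mod p, hence 6277 remains inert in O_K.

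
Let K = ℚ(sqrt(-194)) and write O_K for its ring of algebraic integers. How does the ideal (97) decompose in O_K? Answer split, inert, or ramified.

d = -194 ≡ 2 (mod 4), so O_K = ℤ[√-194] and disc(K) = 4d = -776.
97 divides disc(K) = -776, so 97 ramifies.

ramified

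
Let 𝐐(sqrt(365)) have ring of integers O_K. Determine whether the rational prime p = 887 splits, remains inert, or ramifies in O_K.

d = 365 ≡ 1 (mod 4), so O_K = ℤ[(1+√365)/2] and disc(K) = d = 365.
887 ∤ 365, so 887 is unramified.
Legendre symbol by Euler's criterion: (365/887) ≡ 365^443 ≡ 1 (mod 887), i.e. (365/887) = 1.
d is a quadratic residue mod p, hence 887 splits in O_K.

p splits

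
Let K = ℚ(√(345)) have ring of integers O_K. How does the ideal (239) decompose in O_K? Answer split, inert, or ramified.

Since 345 ≡ 1 mod 4, the ring of integers is ℤ[(1+√345)/2] with discriminant 345.
disc(K) = 345 is not divisible by 239; 239 is unramified.
Euler's criterion: 345^119 mod 239 = 238. Thus (345|239) = -1.
d is a non-residue mod p, hence 239 remains inert in O_K.

inert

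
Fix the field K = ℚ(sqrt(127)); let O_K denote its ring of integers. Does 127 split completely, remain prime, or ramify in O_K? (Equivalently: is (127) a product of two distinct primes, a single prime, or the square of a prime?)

ramifies in O_K

127 mod 4 = 3, hence disc K = 4·127 = 508 and O_K = ℤ[√127].
disc(K) = 508 = 127·4, so p = 127 is ramified.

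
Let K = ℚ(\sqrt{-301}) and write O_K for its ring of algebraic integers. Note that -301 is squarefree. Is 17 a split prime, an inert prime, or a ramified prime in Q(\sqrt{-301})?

d = -301 ≡ 3 (mod 4), so O_K = ℤ[√-301] and disc(K) = 4d = -1204.
Since gcd(17, -1204) = 1 the prime 17 does not ramify.
Compute (-301/17) via Euler: 5^((17-1)/2) mod 17 = 16, so (-301/17) = -1.
(-301/17) = -1, so 17 is inert.

inert — (17) stays prime in O_K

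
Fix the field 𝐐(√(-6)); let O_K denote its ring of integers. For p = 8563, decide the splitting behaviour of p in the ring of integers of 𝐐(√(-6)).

inert

-6 mod 4 = 2, hence disc K = 4·(-6) = -24 and O_K = ℤ[√-6].
Since gcd(8563, -24) = 1 the prime 8563 does not ramify.
Compute (-6/8563) via Euler: 8557^((8563-1)/2) mod 8563 = 8562, so (-6/8563) = -1.
Legendre symbol -1 ⇒ 8563 is inert.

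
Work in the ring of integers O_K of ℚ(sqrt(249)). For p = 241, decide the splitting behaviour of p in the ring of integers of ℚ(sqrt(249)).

249 mod 4 = 1, hence disc K = 249 and O_K = ℤ[(1+√249)/2].
disc(K) = 249 is not divisible by 241; 241 is unramified.
(249/241) = 8^120 mod 241 = 1, giving Legendre symbol 1.
(249/241) = 1, so 241 splits.

split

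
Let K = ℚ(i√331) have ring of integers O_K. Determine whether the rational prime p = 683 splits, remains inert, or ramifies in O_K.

-331 mod 4 = 1, hence disc K = -331 and O_K = ℤ[(1+√-331)/2].
disc(K) = -331 is not divisible by 683; 683 is unramified.
Legendre symbol by Euler's criterion: (-331/683) ≡ (-331)^341 ≡ 1 (mod 683), i.e. (-331/683) = 1.
d is a quadratic residue mod p, hence 683 splits in O_K.

split — (683) = 𝔭₁𝔭₂ with 𝔭₁ ≠ 𝔭₂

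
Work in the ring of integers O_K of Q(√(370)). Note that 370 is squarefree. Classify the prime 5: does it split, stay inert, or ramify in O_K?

d = 370 ≡ 2 (mod 4), so O_K = ℤ[√370] and disc(K) = 4d = 1480.
disc(K) = 1480 = 5·296, so p = 5 is ramified.

p ramifies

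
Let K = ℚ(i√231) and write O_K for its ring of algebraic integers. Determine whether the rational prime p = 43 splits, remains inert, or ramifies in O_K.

d = -231 ≡ 1 (mod 4), so O_K = ℤ[(1+√-231)/2] and disc(K) = d = -231.
Since gcd(43, -231) = 1 the prime 43 does not ramify.
(-231/43) = 27^21 mod 43 = 42, giving Legendre symbol -1.
d is a non-residue mod p, hence 43 remains inert in O_K.

43 remains inert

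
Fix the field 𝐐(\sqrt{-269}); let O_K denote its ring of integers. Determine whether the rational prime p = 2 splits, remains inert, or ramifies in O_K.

-269 mod 4 = 3, hence disc K = 4·(-269) = -1076 and O_K = ℤ[√-269].
2 divides disc(K) = -1076, so 2 ramifies.

ramified — (2) = 𝔭²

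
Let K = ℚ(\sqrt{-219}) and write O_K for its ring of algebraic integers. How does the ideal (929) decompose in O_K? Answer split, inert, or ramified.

d = -219 ≡ 1 (mod 4), so O_K = ℤ[(1+√-219)/2] and disc(K) = d = -219.
disc(K) = -219 is not divisible by 929; 929 is unramified.
Compute (-219/929) via Euler: 710^((929-1)/2) mod 929 = 1, so (-219/929) = 1.
Legendre symbol 1 ⇒ 929 is split.

split — (929) = 𝔭₁𝔭₂ with 𝔭₁ ≠ 𝔭₂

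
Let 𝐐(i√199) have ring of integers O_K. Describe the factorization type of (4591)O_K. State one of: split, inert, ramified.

p splits

-199 mod 4 = 1, hence disc K = -199 and O_K = ℤ[(1+√-199)/2].
Since gcd(4591, -199) = 1 the prime 4591 does not ramify.
Euler's criterion: (-199)^2295 mod 4591 = 1. Thus (-199|4591) = 1.
(-199/4591) = 1, so 4591 splits.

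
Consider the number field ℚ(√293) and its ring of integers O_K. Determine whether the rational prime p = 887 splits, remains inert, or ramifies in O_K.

p is inert

Since 293 ≡ 1 mod 4, the ring of integers is ℤ[(1+√293)/2] with discriminant 293.
disc(K) = 293 is not divisible by 887; 887 is unramified.
Legendre symbol by Euler's criterion: (293/887) ≡ 293^443 ≡ 886 (mod 887), i.e. (293/887) = -1.
d is a non-residue mod p, hence 887 remains inert in O_K.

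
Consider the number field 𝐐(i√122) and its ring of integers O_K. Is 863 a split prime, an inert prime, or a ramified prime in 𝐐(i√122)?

inert

d = -122 ≡ 2 (mod 4), so O_K = ℤ[√-122] and disc(K) = 4d = -488.
863 ∤ -488, so 863 is unramified.
Compute (-122/863) via Euler: 741^((863-1)/2) mod 863 = 862, so (-122/863) = -1.
(-122/863) = -1, so 863 is inert.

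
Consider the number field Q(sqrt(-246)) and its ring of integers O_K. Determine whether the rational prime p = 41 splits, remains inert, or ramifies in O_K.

Since -246 ≢ 1 mod 4, the ring of integers is ℤ[√-246] with discriminant 4·(-246) = -984.
41 divides disc(K) = -984, so 41 ramifies.

ramifies in O_K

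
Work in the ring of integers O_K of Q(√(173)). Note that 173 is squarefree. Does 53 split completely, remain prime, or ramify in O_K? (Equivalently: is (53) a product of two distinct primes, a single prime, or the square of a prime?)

173 mod 4 = 1, hence disc K = 173 and O_K = ℤ[(1+√173)/2].
disc(K) = 173 is not divisible by 53; 53 is unramified.
(173/53) = 14^26 mod 53 = 52, giving Legendre symbol -1.
Legendre symbol -1 ⇒ 53 is inert.

p is inert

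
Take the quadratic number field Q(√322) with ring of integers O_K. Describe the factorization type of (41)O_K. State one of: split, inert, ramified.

322 mod 4 = 2, hence disc K = 4·322 = 1288 and O_K = ℤ[√322].
Since gcd(41, 1288) = 1 the prime 41 does not ramify.
(322/41) = 35^20 mod 41 = 40, giving Legendre symbol -1.
(322/41) = -1, so 41 is inert.

remains prime (inert)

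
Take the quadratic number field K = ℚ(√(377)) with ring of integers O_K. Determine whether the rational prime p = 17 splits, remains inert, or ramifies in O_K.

377 mod 4 = 1, hence disc K = 377 and O_K = ℤ[(1+√377)/2].
disc(K) = 377 is not divisible by 17; 17 is unramified.
Compute (377/17) via Euler: 3^((17-1)/2) mod 17 = 16, so (377/17) = -1.
(377/17) = -1, so 17 is inert.

inert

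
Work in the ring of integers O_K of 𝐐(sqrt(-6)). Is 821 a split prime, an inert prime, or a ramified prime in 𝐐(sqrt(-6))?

split

Since -6 ≢ 1 mod 4, the ring of integers is ℤ[√-6] with discriminant 4·(-6) = -24.
821 ∤ -24, so 821 is unramified.
Legendre symbol by Euler's criterion: (-6/821) ≡ (-6)^410 ≡ 1 (mod 821), i.e. (-6/821) = 1.
Legendre symbol 1 ⇒ 821 is split.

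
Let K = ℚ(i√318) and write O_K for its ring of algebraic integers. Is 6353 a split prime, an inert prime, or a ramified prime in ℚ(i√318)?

d = -318 ≡ 2 (mod 4), so O_K = ℤ[√-318] and disc(K) = 4d = -1272.
Since gcd(6353, -1272) = 1 the prime 6353 does not ramify.
Euler's criterion: (-318)^3176 mod 6353 = 6352. Thus (-318|6353) = -1.
d is a non-residue mod p, hence 6353 remains inert in O_K.

remains prime (inert)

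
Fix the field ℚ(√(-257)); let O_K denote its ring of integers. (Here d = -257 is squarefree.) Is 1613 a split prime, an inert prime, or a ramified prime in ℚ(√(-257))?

Since -257 ≢ 1 mod 4, the ring of integers is ℤ[√-257] with discriminant 4·(-257) = -1028.
Since gcd(1613, -1028) = 1 the prime 1613 does not ramify.
(-257/1613) = 1356^806 mod 1613 = 1612, giving Legendre symbol -1.
Legendre symbol -1 ⇒ 1613 is inert.

p is inert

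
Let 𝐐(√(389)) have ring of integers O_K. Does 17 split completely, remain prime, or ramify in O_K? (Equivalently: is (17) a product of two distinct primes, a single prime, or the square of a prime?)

split

Since 389 ≡ 1 mod 4, the ring of integers is ℤ[(1+√389)/2] with discriminant 389.
17 ∤ 389, so 17 is unramified.
(389/17) = 15^8 mod 17 = 1, giving Legendre symbol 1.
Legendre symbol 1 ⇒ 17 is split.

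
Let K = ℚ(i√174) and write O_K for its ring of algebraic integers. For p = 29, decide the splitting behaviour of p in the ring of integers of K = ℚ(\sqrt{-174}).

ramified — (29) = 𝔭²

d = -174 ≡ 2 (mod 4), so O_K = ℤ[√-174] and disc(K) = 4d = -696.
disc(K) = -696 = 29·(-24), so p = 29 is ramified.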